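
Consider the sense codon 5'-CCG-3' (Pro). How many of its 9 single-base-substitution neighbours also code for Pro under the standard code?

Position 1: none → 0 synonymous.
Position 2: none → 0 synonymous.
Position 3: CCT, CCC, CCA → 3 synonymous.
Total: 0 + 0 + 3 = 3.

3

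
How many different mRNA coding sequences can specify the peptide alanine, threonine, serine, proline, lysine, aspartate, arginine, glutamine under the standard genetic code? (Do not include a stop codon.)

18432

Ala: 4 codons.
Thr: 4 codons.
Ser: 6 codons.
Pro: 4 codons.
Lys: 2 codons.
Asp: 2 codons.
Arg: 6 codons.
Gln: 2 codons.
4 × 4 × 6 × 4 × 2 × 2 × 6 × 2 = 18432.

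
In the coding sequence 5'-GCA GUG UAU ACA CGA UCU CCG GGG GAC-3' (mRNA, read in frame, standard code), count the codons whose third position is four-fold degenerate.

Codon 1 GCA (Ala): third position 4-fold.
Codon 2 GUG (Val): third position 4-fold.
Codon 3 UAU (Tyr): third position 2-fold.
Codon 4 ACA (Thr): third position 4-fold.
Codon 5 CGA (Arg): third position 4-fold.
Codon 6 UCU (Ser): third position 4-fold.
Codon 7 CCG (Pro): third position 4-fold.
Codon 8 GGG (Gly): third position 4-fold.
Codon 9 GAC (Asp): third position 2-fold.
Four-fold degenerate third positions: 7.

7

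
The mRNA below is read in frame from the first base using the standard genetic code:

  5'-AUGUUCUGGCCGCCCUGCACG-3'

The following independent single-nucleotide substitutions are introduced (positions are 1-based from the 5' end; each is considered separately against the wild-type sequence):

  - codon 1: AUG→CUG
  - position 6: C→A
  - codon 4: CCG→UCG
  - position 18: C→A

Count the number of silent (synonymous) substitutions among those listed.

Codon 1: AUG (Met) → CUG (Leu) — missense.
Codon 2: UUC (Phe) → UUA (Leu) — missense.
Codon 4: CCG (Pro) → UCG (Ser) — missense.
Codon 6: UGC (Cys) → UGA (Stop) — nonsense.
Synonymous: 0 of 4.

0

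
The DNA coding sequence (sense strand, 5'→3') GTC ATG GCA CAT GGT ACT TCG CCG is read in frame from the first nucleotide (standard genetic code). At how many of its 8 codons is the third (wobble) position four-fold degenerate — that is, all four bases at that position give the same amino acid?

Codon 1 GTC (Val): third position 4-fold.
Codon 2 ATG (Met): third position 1-fold.
Codon 3 GCA (Ala): third position 4-fold.
Codon 4 CAT (His): third position 2-fold.
Codon 5 GGT (Gly): third position 4-fold.
Codon 6 ACT (Thr): third position 4-fold.
Codon 7 TCG (Ser): third position 4-fold.
Codon 8 CCG (Pro): third position 4-fold.
Four-fold degenerate third positions: 6.

6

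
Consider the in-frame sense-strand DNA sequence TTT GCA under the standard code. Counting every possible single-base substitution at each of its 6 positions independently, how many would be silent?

Codon 1 (TTT, Phe): 1 synonymous substitution.
Codon 2 (GCA, Ala): 3 synonymous substitutions.
Total: 1 + 3 = 4.

4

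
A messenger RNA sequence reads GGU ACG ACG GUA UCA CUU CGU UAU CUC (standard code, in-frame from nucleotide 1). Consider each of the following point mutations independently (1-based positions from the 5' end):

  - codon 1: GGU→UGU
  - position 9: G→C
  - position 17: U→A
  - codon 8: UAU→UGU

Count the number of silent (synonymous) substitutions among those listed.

Codon 1: GGU (Gly) → UGU (Cys) — missense.
Codon 3: ACG (Thr) → ACC (Thr) — synonymous.
Codon 6: CUU (Leu) → CAU (His) — missense.
Codon 8: UAU (Tyr) → UGU (Cys) — missense.
Synonymous: 1 of 4.

1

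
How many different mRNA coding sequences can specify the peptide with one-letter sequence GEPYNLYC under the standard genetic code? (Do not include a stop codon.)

Gly: 4 codons.
Glu: 2 codons.
Pro: 4 codons.
Tyr: 2 codons.
Asn: 2 codons.
Leu: 6 codons.
Tyr: 2 codons.
Cys: 2 codons.
4 × 2 × 4 × 2 × 2 × 6 × 2 × 2 = 3072.

3072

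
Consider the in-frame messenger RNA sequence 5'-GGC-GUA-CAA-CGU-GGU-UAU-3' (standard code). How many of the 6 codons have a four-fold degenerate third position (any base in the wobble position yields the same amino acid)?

4

Codon 1 GGC (Gly): third position 4-fold.
Codon 2 GUA (Val): third position 4-fold.
Codon 3 CAA (Gln): third position 2-fold.
Codon 4 CGU (Arg): third position 4-fold.
Codon 5 GGU (Gly): third position 4-fold.
Codon 6 UAU (Tyr): third position 2-fold.
Four-fold degenerate third positions: 4.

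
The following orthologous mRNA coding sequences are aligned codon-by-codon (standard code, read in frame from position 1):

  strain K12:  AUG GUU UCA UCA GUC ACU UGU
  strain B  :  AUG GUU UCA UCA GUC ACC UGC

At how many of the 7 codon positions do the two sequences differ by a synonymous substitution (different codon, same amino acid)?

2

Codon 1: AUG Met / AUG Met — identical.
Codon 2: GUU Val / GUU Val — identical.
Codon 3: UCA Ser / UCA Ser — identical.
Codon 4: UCA Ser / UCA Ser — identical.
Codon 5: GUC Val / GUC Val — identical.
Codon 6: ACU Thr / ACC Thr — synonymous.
Codon 7: UGU Cys / UGC Cys — synonymous.
Synonymous differences: 2.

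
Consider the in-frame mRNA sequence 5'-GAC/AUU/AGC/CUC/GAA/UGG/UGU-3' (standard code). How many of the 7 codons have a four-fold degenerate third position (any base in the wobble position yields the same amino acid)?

Codon 1 GAC (Asp): third position 2-fold.
Codon 2 AUU (Ile): third position 3-fold.
Codon 3 AGC (Ser): third position 2-fold.
Codon 4 CUC (Leu): third position 4-fold.
Codon 5 GAA (Glu): third position 2-fold.
Codon 6 UGG (Trp): third position 1-fold.
Codon 7 UGU (Cys): third position 2-fold.
Four-fold degenerate third positions: 1.

1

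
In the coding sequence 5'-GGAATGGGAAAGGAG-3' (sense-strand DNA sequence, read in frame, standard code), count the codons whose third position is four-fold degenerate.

Codon 1 GGA (Gly): third position 4-fold.
Codon 2 ATG (Met): third position 1-fold.
Codon 3 GGA (Gly): third position 4-fold.
Codon 4 AAG (Lys): third position 2-fold.
Codon 5 GAG (Glu): third position 2-fold.
Four-fold degenerate third positions: 2.

2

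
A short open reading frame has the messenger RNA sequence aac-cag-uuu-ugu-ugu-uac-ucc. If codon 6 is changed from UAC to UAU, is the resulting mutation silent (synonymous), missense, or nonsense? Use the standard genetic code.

silent

Position 18 falls in codon 6: UAC → Tyr.
After the substitution the codon is UAU → Tyr.
Both encode Tyr, so the change is synonymous.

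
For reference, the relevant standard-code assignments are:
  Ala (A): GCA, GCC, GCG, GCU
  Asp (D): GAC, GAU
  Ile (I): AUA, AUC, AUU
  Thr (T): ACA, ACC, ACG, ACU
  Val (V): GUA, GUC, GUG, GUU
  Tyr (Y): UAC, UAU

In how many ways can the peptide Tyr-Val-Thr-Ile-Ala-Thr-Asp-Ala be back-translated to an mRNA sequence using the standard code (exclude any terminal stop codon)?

12288

Tyr: 2 codons.
Val: 4 codons.
Thr: 4 codons.
Ile: 3 codons.
Ala: 4 codons.
Thr: 4 codons.
Asp: 2 codons.
Ala: 4 codons.
2 × 4 × 4 × 3 × 4 × 4 × 2 × 4 = 12288.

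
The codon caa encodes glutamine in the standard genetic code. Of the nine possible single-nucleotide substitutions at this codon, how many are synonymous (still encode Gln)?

Position 1: none → 0 synonymous.
Position 2: none → 0 synonymous.
Position 3: CAG → 1 synonymous.
Total: 0 + 0 + 1 = 1.

1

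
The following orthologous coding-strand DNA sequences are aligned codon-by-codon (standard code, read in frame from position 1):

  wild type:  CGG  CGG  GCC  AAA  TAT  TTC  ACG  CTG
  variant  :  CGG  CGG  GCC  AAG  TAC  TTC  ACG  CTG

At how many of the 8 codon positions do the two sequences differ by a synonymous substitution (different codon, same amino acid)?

Codon 1: CGG Arg / CGG Arg — identical.
Codon 2: CGG Arg / CGG Arg — identical.
Codon 3: GCC Ala / GCC Ala — identical.
Codon 4: AAA Lys / AAG Lys — synonymous.
Codon 5: TAT Tyr / TAC Tyr — synonymous.
Codon 6: TTC Phe / TTC Phe — identical.
Codon 7: ACG Thr / ACG Thr — identical.
Codon 8: CTG Leu / CTG Leu — identical.
Synonymous differences: 2.

2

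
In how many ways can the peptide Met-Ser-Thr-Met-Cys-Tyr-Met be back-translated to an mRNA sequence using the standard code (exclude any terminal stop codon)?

96

Met: 1 codon.
Ser: 6 codons.
Thr: 4 codons.
Met: 1 codon.
Cys: 2 codons.
Tyr: 2 codons.
Met: 1 codon.
1 × 6 × 4 × 1 × 2 × 2 × 1 = 96.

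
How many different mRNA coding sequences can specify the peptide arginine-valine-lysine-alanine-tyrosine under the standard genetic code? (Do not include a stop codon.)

Arg: 6 codons.
Val: 4 codons.
Lys: 2 codons.
Ala: 4 codons.
Tyr: 2 codons.
6 × 4 × 2 × 4 × 2 = 384.

384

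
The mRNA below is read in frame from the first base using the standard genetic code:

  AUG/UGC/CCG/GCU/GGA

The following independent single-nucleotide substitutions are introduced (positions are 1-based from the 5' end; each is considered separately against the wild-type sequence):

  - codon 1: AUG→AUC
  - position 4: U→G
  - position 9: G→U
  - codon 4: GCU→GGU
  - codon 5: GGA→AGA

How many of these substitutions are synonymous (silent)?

Codon 1: AUG (Met) → AUC (Ile) — missense.
Codon 2: UGC (Cys) → GGC (Gly) — missense.
Codon 3: CCG (Pro) → CCU (Pro) — synonymous.
Codon 4: GCU (Ala) → GGU (Gly) — missense.
Codon 5: GGA (Gly) → AGA (Arg) — missense.
Synonymous: 1 of 5.

1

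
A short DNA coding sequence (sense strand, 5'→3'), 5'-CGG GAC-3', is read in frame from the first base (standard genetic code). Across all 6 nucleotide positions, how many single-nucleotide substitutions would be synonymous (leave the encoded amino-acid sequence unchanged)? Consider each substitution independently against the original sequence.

Codon 1 (CGG, Arg): 4 synonymous substitutions.
Codon 2 (GAC, Asp): 1 synonymous substitution.
Total: 4 + 1 = 5.

5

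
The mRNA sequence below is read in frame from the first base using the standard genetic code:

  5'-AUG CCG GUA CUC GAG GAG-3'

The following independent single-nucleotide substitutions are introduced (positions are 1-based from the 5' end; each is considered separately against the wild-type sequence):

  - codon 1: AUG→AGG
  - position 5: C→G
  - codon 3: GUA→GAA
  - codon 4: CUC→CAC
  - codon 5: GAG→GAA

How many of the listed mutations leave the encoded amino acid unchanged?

1

Codon 1: AUG (Met) → AGG (Arg) — missense.
Codon 2: CCG (Pro) → CGG (Arg) — missense.
Codon 3: GUA (Val) → GAA (Glu) — missense.
Codon 4: CUC (Leu) → CAC (His) — missense.
Codon 5: GAG (Glu) → GAA (Glu) — synonymous.
Synonymous: 1 of 5.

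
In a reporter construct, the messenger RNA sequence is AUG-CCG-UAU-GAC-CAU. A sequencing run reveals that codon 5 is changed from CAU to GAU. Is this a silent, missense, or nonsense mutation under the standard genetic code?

missense

Position 13 falls in codon 5: CAU → His.
After the substitution the codon is GAU → Asp.
His ≠ Asp, so this is a missense mutation.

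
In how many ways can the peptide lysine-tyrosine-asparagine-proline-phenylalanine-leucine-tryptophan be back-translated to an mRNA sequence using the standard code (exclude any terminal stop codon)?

Lys: 2 codons.
Tyr: 2 codons.
Asn: 2 codons.
Pro: 4 codons.
Phe: 2 codons.
Leu: 6 codons.
Trp: 1 codon.
2 × 2 × 2 × 4 × 2 × 6 × 1 = 384.

384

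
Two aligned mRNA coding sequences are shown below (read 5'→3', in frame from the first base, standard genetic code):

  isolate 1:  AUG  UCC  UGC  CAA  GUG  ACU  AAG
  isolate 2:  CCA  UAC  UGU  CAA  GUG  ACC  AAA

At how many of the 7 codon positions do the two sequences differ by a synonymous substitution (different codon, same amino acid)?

Codon 1: AUG Met / CCA Pro — nonsynonymous.
Codon 2: UCC Ser / UAC Tyr — nonsynonymous.
Codon 3: UGC Cys / UGU Cys — synonymous.
Codon 4: CAA Gln / CAA Gln — identical.
Codon 5: GUG Val / GUG Val — identical.
Codon 6: ACU Thr / ACC Thr — synonymous.
Codon 7: AAG Lys / AAA Lys — synonymous.
Synonymous differences: 3.

3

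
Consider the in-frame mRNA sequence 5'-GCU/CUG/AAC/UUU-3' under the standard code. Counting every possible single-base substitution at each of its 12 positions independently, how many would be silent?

Codon 1 (GCU, Ala): 3 synonymous substitutions.
Codon 2 (CUG, Leu): 4 synonymous substitutions.
Codon 3 (AAC, Asn): 1 synonymous substitution.
Codon 4 (UUU, Phe): 1 synonymous substitution.
Total: 3 + 4 + 1 + 1 = 9.

9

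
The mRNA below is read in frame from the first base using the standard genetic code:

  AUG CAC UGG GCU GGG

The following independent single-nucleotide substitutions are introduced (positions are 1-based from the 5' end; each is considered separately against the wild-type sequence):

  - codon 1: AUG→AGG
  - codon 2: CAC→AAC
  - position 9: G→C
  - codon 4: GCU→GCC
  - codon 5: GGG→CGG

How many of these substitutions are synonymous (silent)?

1

Codon 1: AUG (Met) → AGG (Arg) — missense.
Codon 2: CAC (His) → AAC (Asn) — missense.
Codon 3: UGG (Trp) → UGC (Cys) — missense.
Codon 4: GCU (Ala) → GCC (Ala) — synonymous.
Codon 5: GGG (Gly) → CGG (Arg) — missense.
Synonymous: 1 of 5.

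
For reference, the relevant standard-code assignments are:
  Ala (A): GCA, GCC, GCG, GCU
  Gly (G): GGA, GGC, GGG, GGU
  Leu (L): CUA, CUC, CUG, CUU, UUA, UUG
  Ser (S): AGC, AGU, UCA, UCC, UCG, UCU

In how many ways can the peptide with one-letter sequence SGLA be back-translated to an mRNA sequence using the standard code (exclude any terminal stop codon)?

576

Ser: 6 codons.
Gly: 4 codons.
Leu: 6 codons.
Ala: 4 codons.
6 × 4 × 6 × 4 = 576.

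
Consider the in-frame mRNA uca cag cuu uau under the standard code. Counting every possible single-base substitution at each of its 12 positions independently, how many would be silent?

Codon 1 (UCA, Ser): 3 synonymous substitutions.
Codon 2 (CAG, Gln): 1 synonymous substitution.
Codon 3 (CUU, Leu): 3 synonymous substitutions.
Codon 4 (UAU, Tyr): 1 synonymous substitution.
Total: 3 + 1 + 3 + 1 = 8.

8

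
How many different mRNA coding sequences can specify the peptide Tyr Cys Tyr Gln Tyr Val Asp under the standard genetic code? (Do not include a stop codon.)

Tyr: 2 codons.
Cys: 2 codons.
Tyr: 2 codons.
Gln: 2 codons.
Tyr: 2 codons.
Val: 4 codons.
Asp: 2 codons.
2 × 2 × 2 × 2 × 2 × 4 × 2 = 256.

256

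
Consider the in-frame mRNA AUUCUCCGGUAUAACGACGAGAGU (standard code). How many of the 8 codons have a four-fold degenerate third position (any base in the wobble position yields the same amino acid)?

2

Codon 1 AUU (Ile): third position 3-fold.
Codon 2 CUC (Leu): third position 4-fold.
Codon 3 CGG (Arg): third position 4-fold.
Codon 4 UAU (Tyr): third position 2-fold.
Codon 5 AAC (Asn): third position 2-fold.
Codon 6 GAC (Asp): third position 2-fold.
Codon 7 GAG (Glu): third position 2-fold.
Codon 8 AGU (Ser): third position 2-fold.
Four-fold degenerate third positions: 2.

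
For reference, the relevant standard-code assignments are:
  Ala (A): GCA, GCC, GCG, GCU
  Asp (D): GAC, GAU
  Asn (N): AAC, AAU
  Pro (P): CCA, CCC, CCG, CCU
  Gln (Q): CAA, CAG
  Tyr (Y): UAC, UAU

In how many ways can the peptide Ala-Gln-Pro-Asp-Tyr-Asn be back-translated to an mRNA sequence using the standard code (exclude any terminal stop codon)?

Ala: 4 codons.
Gln: 2 codons.
Pro: 4 codons.
Asp: 2 codons.
Tyr: 2 codons.
Asn: 2 codons.
4 × 2 × 4 × 2 × 2 × 2 = 256.

256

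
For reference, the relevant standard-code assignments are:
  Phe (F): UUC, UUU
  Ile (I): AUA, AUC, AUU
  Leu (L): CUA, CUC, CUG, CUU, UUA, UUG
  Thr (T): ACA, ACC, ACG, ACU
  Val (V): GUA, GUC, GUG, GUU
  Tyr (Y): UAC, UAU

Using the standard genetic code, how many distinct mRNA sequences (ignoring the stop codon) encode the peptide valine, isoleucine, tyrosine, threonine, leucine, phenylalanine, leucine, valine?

27648

Val: 4 codons.
Ile: 3 codons.
Tyr: 2 codons.
Thr: 4 codons.
Leu: 6 codons.
Phe: 2 codons.
Leu: 6 codons.
Val: 4 codons.
4 × 3 × 2 × 4 × 6 × 2 × 6 × 4 = 27648.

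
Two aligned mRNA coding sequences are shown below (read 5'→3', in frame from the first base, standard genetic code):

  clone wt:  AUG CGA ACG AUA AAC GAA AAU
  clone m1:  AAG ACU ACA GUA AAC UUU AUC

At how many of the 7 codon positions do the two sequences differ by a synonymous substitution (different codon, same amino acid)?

1

Codon 1: AUG Met / AAG Lys — nonsynonymous.
Codon 2: CGA Arg / ACU Thr — nonsynonymous.
Codon 3: ACG Thr / ACA Thr — synonymous.
Codon 4: AUA Ile / GUA Val — nonsynonymous.
Codon 5: AAC Asn / AAC Asn — identical.
Codon 6: GAA Glu / UUU Phe — nonsynonymous.
Codon 7: AAU Asn / AUC Ile — nonsynonymous.
Synonymous differences: 1.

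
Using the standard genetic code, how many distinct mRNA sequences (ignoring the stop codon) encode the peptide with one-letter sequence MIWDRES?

Met: 1 codon.
Ile: 3 codons.
Trp: 1 codon.
Asp: 2 codons.
Arg: 6 codons.
Glu: 2 codons.
Ser: 6 codons.
1 × 3 × 1 × 2 × 6 × 2 × 6 = 432.

432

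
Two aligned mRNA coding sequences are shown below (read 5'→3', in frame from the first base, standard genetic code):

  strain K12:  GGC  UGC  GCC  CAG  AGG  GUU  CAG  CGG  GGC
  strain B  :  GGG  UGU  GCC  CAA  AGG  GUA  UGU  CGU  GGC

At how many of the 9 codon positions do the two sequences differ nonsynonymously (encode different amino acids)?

Codon 1: GGC Gly / GGG Gly — synonymous.
Codon 2: UGC Cys / UGU Cys — synonymous.
Codon 3: GCC Ala / GCC Ala — identical.
Codon 4: CAG Gln / CAA Gln — synonymous.
Codon 5: AGG Arg / AGG Arg — identical.
Codon 6: GUU Val / GUA Val — synonymous.
Codon 7: CAG Gln / UGU Cys — nonsynonymous.
Codon 8: CGG Arg / CGU Arg — synonymous.
Codon 9: GGC Gly / GGC Gly — identical.
Nonsynonymous differences: 1.

1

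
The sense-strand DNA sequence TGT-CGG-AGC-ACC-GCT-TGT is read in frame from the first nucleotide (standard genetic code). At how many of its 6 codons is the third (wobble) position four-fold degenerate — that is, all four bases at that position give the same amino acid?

3

Codon 1 TGT (Cys): third position 2-fold.
Codon 2 CGG (Arg): third position 4-fold.
Codon 3 AGC (Ser): third position 2-fold.
Codon 4 ACC (Thr): third position 4-fold.
Codon 5 GCT (Ala): third position 4-fold.
Codon 6 TGT (Cys): third position 2-fold.
Four-fold degenerate third positions: 3.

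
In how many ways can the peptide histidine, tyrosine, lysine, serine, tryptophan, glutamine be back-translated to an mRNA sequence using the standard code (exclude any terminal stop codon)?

His: 2 codons.
Tyr: 2 codons.
Lys: 2 codons.
Ser: 6 codons.
Trp: 1 codon.
Gln: 2 codons.
2 × 2 × 2 × 6 × 1 × 2 = 96.

96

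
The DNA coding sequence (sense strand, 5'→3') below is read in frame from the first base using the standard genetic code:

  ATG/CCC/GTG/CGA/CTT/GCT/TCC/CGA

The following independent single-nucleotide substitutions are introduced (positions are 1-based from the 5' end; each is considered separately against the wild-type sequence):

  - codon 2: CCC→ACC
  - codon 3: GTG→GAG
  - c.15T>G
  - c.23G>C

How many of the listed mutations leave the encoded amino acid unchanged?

Codon 2: CCC (Pro) → ACC (Thr) — missense.
Codon 3: GTG (Val) → GAG (Glu) — missense.
Codon 5: CTT (Leu) → CTG (Leu) — synonymous.
Codon 8: CGA (Arg) → CCA (Pro) — missense.
Synonymous: 1 of 4.

1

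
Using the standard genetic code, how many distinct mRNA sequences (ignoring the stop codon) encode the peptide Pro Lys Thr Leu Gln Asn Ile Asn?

Pro: 4 codons.
Lys: 2 codons.
Thr: 4 codons.
Leu: 6 codons.
Gln: 2 codons.
Asn: 2 codons.
Ile: 3 codons.
Asn: 2 codons.
4 × 2 × 4 × 6 × 2 × 2 × 3 × 2 = 4608.

4608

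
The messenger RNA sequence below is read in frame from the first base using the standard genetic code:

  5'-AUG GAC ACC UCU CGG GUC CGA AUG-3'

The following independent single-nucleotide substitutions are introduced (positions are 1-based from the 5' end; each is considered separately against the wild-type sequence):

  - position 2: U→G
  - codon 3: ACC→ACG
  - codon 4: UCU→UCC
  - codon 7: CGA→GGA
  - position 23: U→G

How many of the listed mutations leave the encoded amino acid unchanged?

2

Codon 1: AUG (Met) → AGG (Arg) — missense.
Codon 3: ACC (Thr) → ACG (Thr) — synonymous.
Codon 4: UCU (Ser) → UCC (Ser) — synonymous.
Codon 7: CGA (Arg) → GGA (Gly) — missense.
Codon 8: AUG (Met) → AGG (Arg) — missense.
Synonymous: 2 of 5.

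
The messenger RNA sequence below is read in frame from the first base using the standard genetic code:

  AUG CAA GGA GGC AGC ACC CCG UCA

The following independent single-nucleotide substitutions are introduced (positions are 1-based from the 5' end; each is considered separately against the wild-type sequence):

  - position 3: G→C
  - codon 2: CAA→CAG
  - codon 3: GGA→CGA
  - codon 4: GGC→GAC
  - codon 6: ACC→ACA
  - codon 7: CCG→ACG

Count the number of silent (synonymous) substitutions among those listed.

2

Codon 1: AUG (Met) → AUC (Ile) — missense.
Codon 2: CAA (Gln) → CAG (Gln) — synonymous.
Codon 3: GGA (Gly) → CGA (Arg) — missense.
Codon 4: GGC (Gly) → GAC (Asp) — missense.
Codon 6: ACC (Thr) → ACA (Thr) — synonymous.
Codon 7: CCG (Pro) → ACG (Thr) — missense.
Synonymous: 2 of 6.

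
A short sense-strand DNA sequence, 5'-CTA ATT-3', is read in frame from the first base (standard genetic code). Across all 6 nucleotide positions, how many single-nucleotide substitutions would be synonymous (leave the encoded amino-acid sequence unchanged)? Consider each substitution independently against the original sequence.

Codon 1 (CTA, Leu): 4 synonymous substitutions.
Codon 2 (ATT, Ile): 2 synonymous substitutions.
Total: 4 + 2 = 6.

6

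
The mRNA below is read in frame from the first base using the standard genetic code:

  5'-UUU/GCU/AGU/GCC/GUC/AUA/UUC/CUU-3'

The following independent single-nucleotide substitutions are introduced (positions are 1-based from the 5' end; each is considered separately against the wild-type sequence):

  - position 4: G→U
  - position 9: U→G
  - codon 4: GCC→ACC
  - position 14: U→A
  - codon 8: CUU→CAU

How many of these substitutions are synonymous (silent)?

Codon 2: GCU (Ala) → UCU (Ser) — missense.
Codon 3: AGU (Ser) → AGG (Arg) — missense.
Codon 4: GCC (Ala) → ACC (Thr) — missense.
Codon 5: GUC (Val) → GAC (Asp) — missense.
Codon 8: CUU (Leu) → CAU (His) — missense.
Synonymous: 0 of 5.

0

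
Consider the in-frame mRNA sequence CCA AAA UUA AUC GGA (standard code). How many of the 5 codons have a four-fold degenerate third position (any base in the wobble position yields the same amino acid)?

2

Codon 1 CCA (Pro): third position 4-fold.
Codon 2 AAA (Lys): third position 2-fold.
Codon 3 UUA (Leu): third position 2-fold.
Codon 4 AUC (Ile): third position 3-fold.
Codon 5 GGA (Gly): third position 4-fold.
Four-fold degenerate third positions: 2.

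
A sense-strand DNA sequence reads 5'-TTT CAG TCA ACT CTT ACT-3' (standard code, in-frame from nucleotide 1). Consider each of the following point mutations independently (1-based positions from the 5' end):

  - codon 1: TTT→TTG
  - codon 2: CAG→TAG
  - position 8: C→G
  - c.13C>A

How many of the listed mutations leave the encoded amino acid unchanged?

0

Codon 1: TTT (Phe) → TTG (Leu) — missense.
Codon 2: CAG (Gln) → TAG (Stop) — nonsense.
Codon 3: TCA (Ser) → TGA (Stop) — nonsense.
Codon 5: CTT (Leu) → ATT (Ile) — missense.
Synonymous: 0 of 4.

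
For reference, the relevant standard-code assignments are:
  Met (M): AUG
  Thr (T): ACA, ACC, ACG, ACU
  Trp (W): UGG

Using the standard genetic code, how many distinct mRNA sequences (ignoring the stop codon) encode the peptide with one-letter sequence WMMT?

4

Trp: 1 codon.
Met: 1 codon.
Met: 1 codon.
Thr: 4 codons.
1 × 1 × 1 × 4 = 4.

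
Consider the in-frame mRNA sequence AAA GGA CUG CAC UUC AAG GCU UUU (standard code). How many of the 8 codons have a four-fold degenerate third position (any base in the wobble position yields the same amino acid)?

Codon 1 AAA (Lys): third position 2-fold.
Codon 2 GGA (Gly): third position 4-fold.
Codon 3 CUG (Leu): third position 4-fold.
Codon 4 CAC (His): third position 2-fold.
Codon 5 UUC (Phe): third position 2-fold.
Codon 6 AAG (Lys): third position 2-fold.
Codon 7 GCU (Ala): third position 4-fold.
Codon 8 UUU (Phe): third position 2-fold.
Four-fold degenerate third positions: 3.

3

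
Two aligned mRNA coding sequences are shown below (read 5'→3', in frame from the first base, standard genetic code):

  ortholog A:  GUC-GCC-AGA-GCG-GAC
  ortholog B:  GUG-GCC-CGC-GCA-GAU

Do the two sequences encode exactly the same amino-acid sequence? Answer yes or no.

Codon 1: GUC Val / GUG Val — synonymous.
Codon 2: GCC Ala / GCC Ala — identical.
Codon 3: AGA Arg / CGC Arg — synonymous.
Codon 4: GCG Ala / GCA Ala — synonymous.
Codon 5: GAC Asp / GAU Asp — synonymous.
Nonsynonymous differences: 0 → same protein.

yes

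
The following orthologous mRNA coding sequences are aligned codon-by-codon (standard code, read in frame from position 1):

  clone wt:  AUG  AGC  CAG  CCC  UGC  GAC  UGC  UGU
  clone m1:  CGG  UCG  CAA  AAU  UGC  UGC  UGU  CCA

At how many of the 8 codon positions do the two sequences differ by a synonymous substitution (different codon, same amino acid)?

Codon 1: AUG Met / CGG Arg — nonsynonymous.
Codon 2: AGC Ser / UCG Ser — synonymous.
Codon 3: CAG Gln / CAA Gln — synonymous.
Codon 4: CCC Pro / AAU Asn — nonsynonymous.
Codon 5: UGC Cys / UGC Cys — identical.
Codon 6: GAC Asp / UGC Cys — nonsynonymous.
Codon 7: UGC Cys / UGU Cys — synonymous.
Codon 8: UGU Cys / CCA Pro — nonsynonymous.
Synonymous differences: 3.

3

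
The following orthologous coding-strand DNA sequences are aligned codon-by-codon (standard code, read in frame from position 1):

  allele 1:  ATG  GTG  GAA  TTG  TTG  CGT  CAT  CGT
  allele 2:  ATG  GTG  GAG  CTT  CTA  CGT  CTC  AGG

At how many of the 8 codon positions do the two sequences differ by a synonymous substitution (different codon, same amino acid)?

4

Codon 1: ATG Met / ATG Met — identical.
Codon 2: GTG Val / GTG Val — identical.
Codon 3: GAA Glu / GAG Glu — synonymous.
Codon 4: TTG Leu / CTT Leu — synonymous.
Codon 5: TTG Leu / CTA Leu — synonymous.
Codon 6: CGT Arg / CGT Arg — identical.
Codon 7: CAT His / CTC Leu — nonsynonymous.
Codon 8: CGT Arg / AGG Arg — synonymous.
Synonymous differences: 4.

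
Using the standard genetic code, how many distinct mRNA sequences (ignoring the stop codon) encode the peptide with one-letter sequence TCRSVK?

Thr: 4 codons.
Cys: 2 codons.
Arg: 6 codons.
Ser: 6 codons.
Val: 4 codons.
Lys: 2 codons.
4 × 2 × 6 × 6 × 4 × 2 = 2304.

2304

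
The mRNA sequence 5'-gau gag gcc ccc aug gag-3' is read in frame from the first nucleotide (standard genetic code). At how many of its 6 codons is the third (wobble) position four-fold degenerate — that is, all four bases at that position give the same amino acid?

Codon 1 GAU (Asp): third position 2-fold.
Codon 2 GAG (Glu): third position 2-fold.
Codon 3 GCC (Ala): third position 4-fold.
Codon 4 CCC (Pro): third position 4-fold.
Codon 5 AUG (Met): third position 1-fold.
Codon 6 GAG (Glu): third position 2-fold.
Four-fold degenerate third positions: 2.

2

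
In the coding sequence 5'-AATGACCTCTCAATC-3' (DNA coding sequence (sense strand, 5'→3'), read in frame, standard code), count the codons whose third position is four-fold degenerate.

Codon 1 AAT (Asn): third position 2-fold.
Codon 2 GAC (Asp): third position 2-fold.
Codon 3 CTC (Leu): third position 4-fold.
Codon 4 TCA (Ser): third position 4-fold.
Codon 5 ATC (Ile): third position 3-fold.
Four-fold degenerate third positions: 2.

2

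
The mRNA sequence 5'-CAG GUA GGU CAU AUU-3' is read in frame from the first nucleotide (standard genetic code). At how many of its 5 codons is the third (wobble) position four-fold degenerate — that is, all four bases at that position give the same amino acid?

Codon 1 CAG (Gln): third position 2-fold.
Codon 2 GUA (Val): third position 4-fold.
Codon 3 GGU (Gly): third position 4-fold.
Codon 4 CAU (His): third position 2-fold.
Codon 5 AUU (Ile): third position 3-fold.
Four-fold degenerate third positions: 2.

2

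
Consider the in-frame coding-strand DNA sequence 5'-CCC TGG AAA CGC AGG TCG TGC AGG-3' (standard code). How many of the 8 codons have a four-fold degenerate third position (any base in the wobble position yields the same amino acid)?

3

Codon 1 CCC (Pro): third position 4-fold.
Codon 2 TGG (Trp): third position 1-fold.
Codon 3 AAA (Lys): third position 2-fold.
Codon 4 CGC (Arg): third position 4-fold.
Codon 5 AGG (Arg): third position 2-fold.
Codon 6 TCG (Ser): third position 4-fold.
Codon 7 TGC (Cys): third position 2-fold.
Codon 8 AGG (Arg): third position 2-fold.
Four-fold degenerate third positions: 3.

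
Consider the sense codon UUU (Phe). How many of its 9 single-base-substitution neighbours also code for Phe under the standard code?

Position 1: none → 0 synonymous.
Position 2: none → 0 synonymous.
Position 3: UUC → 1 synonymous.
Total: 0 + 0 + 1 = 1.

1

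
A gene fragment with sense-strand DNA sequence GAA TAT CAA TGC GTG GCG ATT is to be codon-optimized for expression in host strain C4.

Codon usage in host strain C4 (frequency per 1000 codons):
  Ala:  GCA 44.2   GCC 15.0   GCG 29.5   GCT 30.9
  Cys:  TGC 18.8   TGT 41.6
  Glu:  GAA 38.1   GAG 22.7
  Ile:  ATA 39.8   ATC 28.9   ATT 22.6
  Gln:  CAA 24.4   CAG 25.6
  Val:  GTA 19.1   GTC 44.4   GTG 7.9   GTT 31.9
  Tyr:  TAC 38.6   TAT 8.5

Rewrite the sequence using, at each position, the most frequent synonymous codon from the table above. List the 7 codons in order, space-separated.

GAA TAC CAG TGT GTC GCA ATA

Codon 1 (Glu): best is GAA at 38.1.
Codon 2 (Tyr): best is TAC at 38.6.
Codon 3 (Gln): best is CAG at 25.6.
Codon 4 (Cys): best is TGT at 41.6.
Codon 5 (Val): best is GTC at 44.4.
Codon 6 (Ala): best is GCA at 44.2.
Codon 7 (Ile): best is ATA at 39.8.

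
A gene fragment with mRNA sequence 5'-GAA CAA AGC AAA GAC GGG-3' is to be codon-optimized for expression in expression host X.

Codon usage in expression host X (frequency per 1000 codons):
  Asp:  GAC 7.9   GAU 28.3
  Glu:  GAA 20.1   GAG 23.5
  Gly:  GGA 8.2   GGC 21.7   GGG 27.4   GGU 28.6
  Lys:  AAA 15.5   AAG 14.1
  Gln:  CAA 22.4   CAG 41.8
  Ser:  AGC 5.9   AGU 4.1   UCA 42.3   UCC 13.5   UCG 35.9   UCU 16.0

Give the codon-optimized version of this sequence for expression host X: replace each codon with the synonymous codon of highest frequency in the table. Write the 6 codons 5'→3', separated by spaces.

Codon 1 (Glu): best is GAG at 23.5.
Codon 2 (Gln): best is CAG at 41.8.
Codon 3 (Ser): best is UCA at 42.3.
Codon 4 (Lys): best is AAA at 15.5.
Codon 5 (Asp): best is GAU at 28.3.
Codon 6 (Gly): best is GGU at 28.6.

GAG CAG UCA AAA GAU GGU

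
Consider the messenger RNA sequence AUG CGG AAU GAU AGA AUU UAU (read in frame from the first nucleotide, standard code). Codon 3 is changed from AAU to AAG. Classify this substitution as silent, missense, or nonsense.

missense

Position 9 falls in codon 3: AAU → Asn.
After the substitution the codon is AAG → Lys.
Asn ≠ Lys, so this is a missense mutation.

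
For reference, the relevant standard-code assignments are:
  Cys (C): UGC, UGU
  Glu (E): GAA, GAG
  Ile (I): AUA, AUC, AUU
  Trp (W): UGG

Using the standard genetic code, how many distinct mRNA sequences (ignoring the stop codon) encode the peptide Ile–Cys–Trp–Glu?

Ile: 3 codons.
Cys: 2 codons.
Trp: 1 codon.
Glu: 2 codons.
3 × 2 × 1 × 2 = 12.

12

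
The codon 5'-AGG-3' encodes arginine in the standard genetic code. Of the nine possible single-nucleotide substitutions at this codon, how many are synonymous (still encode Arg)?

Position 1: CGG → 1 synonymous.
Position 2: none → 0 synonymous.
Position 3: AGA → 1 synonymous.
Total: 1 + 0 + 1 = 2.

2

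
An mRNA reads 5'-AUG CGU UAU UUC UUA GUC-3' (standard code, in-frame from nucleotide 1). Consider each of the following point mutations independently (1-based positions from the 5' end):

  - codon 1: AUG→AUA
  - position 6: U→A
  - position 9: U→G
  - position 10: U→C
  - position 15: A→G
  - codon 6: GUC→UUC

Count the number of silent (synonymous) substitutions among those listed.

Codon 1: AUG (Met) → AUA (Ile) — missense.
Codon 2: CGU (Arg) → CGA (Arg) — synonymous.
Codon 3: UAU (Tyr) → UAG (Stop) — nonsense.
Codon 4: UUC (Phe) → CUC (Leu) — missense.
Codon 5: UUA (Leu) → UUG (Leu) — synonymous.
Codon 6: GUC (Val) → UUC (Phe) — missense.
Synonymous: 2 of 6.

2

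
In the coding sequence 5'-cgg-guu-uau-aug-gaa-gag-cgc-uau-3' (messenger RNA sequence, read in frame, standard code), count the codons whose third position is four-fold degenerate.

Codon 1 CGG (Arg): third position 4-fold.
Codon 2 GUU (Val): third position 4-fold.
Codon 3 UAU (Tyr): third position 2-fold.
Codon 4 AUG (Met): third position 1-fold.
Codon 5 GAA (Glu): third position 2-fold.
Codon 6 GAG (Glu): third position 2-fold.
Codon 7 CGC (Arg): third position 4-fold.
Codon 8 UAU (Tyr): third position 2-fold.
Four-fold degenerate third positions: 3.

3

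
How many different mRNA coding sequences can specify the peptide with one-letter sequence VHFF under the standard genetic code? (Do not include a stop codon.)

32

Val: 4 codons.
His: 2 codons.
Phe: 2 codons.
Phe: 2 codons.
4 × 2 × 2 × 2 = 32.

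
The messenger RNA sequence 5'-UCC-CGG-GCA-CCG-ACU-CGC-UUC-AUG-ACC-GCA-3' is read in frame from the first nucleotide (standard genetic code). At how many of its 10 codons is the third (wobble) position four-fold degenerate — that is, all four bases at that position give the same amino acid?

8

Codon 1 UCC (Ser): third position 4-fold.
Codon 2 CGG (Arg): third position 4-fold.
Codon 3 GCA (Ala): third position 4-fold.
Codon 4 CCG (Pro): third position 4-fold.
Codon 5 ACU (Thr): third position 4-fold.
Codon 6 CGC (Arg): third position 4-fold.
Codon 7 UUC (Phe): third position 2-fold.
Codon 8 AUG (Met): third position 1-fold.
Codon 9 ACC (Thr): third position 4-fold.
Codon 10 GCA (Ala): third position 4-fold.
Four-fold degenerate third positions: 8.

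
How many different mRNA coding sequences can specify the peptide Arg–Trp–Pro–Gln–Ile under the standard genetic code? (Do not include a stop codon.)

Arg: 6 codons.
Trp: 1 codon.
Pro: 4 codons.
Gln: 2 codons.
Ile: 3 codons.
6 × 1 × 4 × 2 × 3 = 144.

144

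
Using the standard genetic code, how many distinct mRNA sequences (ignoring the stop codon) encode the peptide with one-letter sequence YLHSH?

288

Tyr: 2 codons.
Leu: 6 codons.
His: 2 codons.
Ser: 6 codons.
His: 2 codons.
2 × 6 × 2 × 6 × 2 = 288.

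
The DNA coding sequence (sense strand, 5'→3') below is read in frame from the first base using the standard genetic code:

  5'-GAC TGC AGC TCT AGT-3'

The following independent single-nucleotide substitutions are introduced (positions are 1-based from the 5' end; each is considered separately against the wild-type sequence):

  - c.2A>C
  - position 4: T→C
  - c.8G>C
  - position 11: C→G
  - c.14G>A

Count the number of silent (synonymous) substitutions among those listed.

0

Codon 1: GAC (Asp) → GCC (Ala) — missense.
Codon 2: TGC (Cys) → CGC (Arg) — missense.
Codon 3: AGC (Ser) → ACC (Thr) — missense.
Codon 4: TCT (Ser) → TGT (Cys) — missense.
Codon 5: AGT (Ser) → AAT (Asn) — missense.
Synonymous: 0 of 5.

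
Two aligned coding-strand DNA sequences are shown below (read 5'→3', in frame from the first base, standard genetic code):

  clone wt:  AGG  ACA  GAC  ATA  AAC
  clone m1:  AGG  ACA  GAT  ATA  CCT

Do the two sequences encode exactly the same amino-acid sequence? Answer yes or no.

Codon 1: AGG Arg / AGG Arg — identical.
Codon 2: ACA Thr / ACA Thr — identical.
Codon 3: GAC Asp / GAT Asp — synonymous.
Codon 4: ATA Ile / ATA Ile — identical.
Codon 5: AAC Asn / CCT Pro — nonsynonymous.
Nonsynonymous differences: 1 → different protein.

no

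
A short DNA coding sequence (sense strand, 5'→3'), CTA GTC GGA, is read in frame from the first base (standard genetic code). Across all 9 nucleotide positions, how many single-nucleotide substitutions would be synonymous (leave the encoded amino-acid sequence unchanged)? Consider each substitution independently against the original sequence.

Codon 1 (CTA, Leu): 4 synonymous substitutions.
Codon 2 (GTC, Val): 3 synonymous substitutions.
Codon 3 (GGA, Gly): 3 synonymous substitutions.
Total: 4 + 3 + 3 = 10.

10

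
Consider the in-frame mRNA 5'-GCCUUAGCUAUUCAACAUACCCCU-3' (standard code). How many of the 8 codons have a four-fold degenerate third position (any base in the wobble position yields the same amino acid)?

Codon 1 GCC (Ala): third position 4-fold.
Codon 2 UUA (Leu): third position 2-fold.
Codon 3 GCU (Ala): third position 4-fold.
Codon 4 AUU (Ile): third position 3-fold.
Codon 5 CAA (Gln): third position 2-fold.
Codon 6 CAU (His): third position 2-fold.
Codon 7 ACC (Thr): third position 4-fold.
Codon 8 CCU (Pro): third position 4-fold.
Four-fold degenerate third positions: 4.

4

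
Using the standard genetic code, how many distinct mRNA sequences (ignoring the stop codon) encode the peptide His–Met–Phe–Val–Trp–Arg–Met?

His: 2 codons.
Met: 1 codon.
Phe: 2 codons.
Val: 4 codons.
Trp: 1 codon.
Arg: 6 codons.
Met: 1 codon.
2 × 1 × 2 × 4 × 1 × 6 × 1 = 96.

96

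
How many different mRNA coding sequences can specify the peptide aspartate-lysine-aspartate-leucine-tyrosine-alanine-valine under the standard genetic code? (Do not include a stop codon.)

Asp: 2 codons.
Lys: 2 codons.
Asp: 2 codons.
Leu: 6 codons.
Tyr: 2 codons.
Ala: 4 codons.
Val: 4 codons.
2 × 2 × 2 × 6 × 2 × 4 × 4 = 1536.

1536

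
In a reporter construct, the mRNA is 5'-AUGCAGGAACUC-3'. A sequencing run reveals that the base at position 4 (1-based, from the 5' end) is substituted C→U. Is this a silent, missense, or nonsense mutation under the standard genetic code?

Position 4 falls in codon 2: CAG → Gln.
After the substitution the codon is UAG → Stop.
The new codon is a stop codon, so this is a nonsense mutation.

nonsense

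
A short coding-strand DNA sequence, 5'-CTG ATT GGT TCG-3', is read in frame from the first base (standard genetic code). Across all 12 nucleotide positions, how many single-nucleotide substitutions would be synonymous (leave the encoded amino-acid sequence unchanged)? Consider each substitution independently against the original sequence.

Codon 1 (CTG, Leu): 4 synonymous substitutions.
Codon 2 (ATT, Ile): 2 synonymous substitutions.
Codon 3 (GGT, Gly): 3 synonymous substitutions.
Codon 4 (TCG, Ser): 3 synonymous substitutions.
Total: 4 + 2 + 3 + 3 = 12.

12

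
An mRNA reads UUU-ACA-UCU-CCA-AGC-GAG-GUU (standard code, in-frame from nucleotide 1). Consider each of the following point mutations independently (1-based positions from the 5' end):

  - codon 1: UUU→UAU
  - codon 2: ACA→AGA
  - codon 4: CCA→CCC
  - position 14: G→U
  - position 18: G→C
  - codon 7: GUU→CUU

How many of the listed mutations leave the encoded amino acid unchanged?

1

Codon 1: UUU (Phe) → UAU (Tyr) — missense.
Codon 2: ACA (Thr) → AGA (Arg) — missense.
Codon 4: CCA (Pro) → CCC (Pro) — synonymous.
Codon 5: AGC (Ser) → AUC (Ile) — missense.
Codon 6: GAG (Glu) → GAC (Asp) — missense.
Codon 7: GUU (Val) → CUU (Leu) — missense.
Synonymous: 1 of 6.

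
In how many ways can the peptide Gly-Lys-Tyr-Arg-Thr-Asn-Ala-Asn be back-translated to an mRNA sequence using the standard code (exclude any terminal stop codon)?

Gly: 4 codons.
Lys: 2 codons.
Tyr: 2 codons.
Arg: 6 codons.
Thr: 4 codons.
Asn: 2 codons.
Ala: 4 codons.
Asn: 2 codons.
4 × 2 × 2 × 6 × 4 × 2 × 4 × 2 = 6144.

6144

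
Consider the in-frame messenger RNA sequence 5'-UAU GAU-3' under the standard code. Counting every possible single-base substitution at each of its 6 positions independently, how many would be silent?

2

Codon 1 (UAU, Tyr): 1 synonymous substitution.
Codon 2 (GAU, Asp): 1 synonymous substitution.
Total: 1 + 1 = 2.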